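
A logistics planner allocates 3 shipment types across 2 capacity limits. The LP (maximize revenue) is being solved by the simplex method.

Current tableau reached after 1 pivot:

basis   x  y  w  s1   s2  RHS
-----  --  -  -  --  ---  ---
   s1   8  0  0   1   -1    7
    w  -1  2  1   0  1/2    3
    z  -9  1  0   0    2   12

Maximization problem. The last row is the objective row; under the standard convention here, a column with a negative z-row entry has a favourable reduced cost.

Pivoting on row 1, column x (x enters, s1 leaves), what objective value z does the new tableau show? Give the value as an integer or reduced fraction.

Minimum ratio for x: 7/8 = 7/8.
z changes by −(z-row coeff of x)·ratio = −(-9)·(7/8) = 63/8.
New z = 12 + (63/8) = 159/8.

159/8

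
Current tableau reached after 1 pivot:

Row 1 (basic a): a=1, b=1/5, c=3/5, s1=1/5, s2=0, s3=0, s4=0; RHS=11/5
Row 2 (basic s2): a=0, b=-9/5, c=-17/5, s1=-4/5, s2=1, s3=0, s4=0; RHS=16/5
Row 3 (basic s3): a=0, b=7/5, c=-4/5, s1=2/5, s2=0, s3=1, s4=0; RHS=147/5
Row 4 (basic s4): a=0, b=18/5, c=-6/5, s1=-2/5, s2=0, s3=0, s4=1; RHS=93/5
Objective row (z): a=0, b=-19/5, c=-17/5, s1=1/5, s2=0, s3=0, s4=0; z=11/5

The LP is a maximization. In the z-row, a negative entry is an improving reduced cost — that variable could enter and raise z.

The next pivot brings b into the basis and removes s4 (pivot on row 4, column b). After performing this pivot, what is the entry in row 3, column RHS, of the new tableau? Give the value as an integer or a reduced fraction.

133/6

Pivot element is row 4, column b: 18/5.
Normalize row 4: new (row 4, RHS) = (93/5)/(18/5) = 31/6.
row 3 ← row 3 − (7/5)·(new row 4): 147/5 − (7/5)·(31/6) = 133/6.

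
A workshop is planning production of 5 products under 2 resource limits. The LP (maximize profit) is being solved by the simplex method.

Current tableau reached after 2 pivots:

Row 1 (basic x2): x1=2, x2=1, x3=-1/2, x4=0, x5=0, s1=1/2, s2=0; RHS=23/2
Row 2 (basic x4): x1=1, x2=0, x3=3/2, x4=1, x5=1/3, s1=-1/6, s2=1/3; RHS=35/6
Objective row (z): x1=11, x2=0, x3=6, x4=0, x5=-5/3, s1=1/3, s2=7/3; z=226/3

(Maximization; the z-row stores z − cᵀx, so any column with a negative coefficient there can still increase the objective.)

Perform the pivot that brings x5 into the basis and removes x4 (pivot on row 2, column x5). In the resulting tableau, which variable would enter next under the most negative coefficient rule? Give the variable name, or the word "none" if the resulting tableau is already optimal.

s1

Pivot element 1/3. New z-row = old z-row − (-5/3)·(row 2/(1/3)).
Updated z-row coefficients: x1: 16, x2: 0, x3: 27/2, x4: 5, x5: 0, s1: -1/2, s2: 4.
The most negative is -1/2 in column s1, so s1 would enter next.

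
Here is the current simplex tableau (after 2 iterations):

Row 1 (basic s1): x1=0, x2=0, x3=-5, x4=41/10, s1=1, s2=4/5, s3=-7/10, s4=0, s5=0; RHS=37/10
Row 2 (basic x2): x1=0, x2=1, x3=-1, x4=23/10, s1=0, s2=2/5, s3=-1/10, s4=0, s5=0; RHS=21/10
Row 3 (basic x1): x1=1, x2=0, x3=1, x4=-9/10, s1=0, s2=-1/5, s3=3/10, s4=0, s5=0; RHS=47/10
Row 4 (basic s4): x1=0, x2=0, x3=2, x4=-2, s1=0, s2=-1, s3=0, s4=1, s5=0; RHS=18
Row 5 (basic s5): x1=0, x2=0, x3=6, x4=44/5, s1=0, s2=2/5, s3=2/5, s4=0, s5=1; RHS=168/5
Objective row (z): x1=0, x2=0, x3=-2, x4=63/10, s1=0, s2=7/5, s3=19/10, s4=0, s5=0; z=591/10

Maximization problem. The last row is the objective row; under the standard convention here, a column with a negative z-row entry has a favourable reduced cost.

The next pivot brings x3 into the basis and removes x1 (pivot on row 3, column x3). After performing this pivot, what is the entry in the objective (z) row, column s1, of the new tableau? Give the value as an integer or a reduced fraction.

Pivot element is row 3, column x3: 1.
Normalize row 3: new (row 3, s1) = 0/1 = 0.
z-row ← z-row − (-2)·(new row 3): 0 − (-2)·0 = 0.

0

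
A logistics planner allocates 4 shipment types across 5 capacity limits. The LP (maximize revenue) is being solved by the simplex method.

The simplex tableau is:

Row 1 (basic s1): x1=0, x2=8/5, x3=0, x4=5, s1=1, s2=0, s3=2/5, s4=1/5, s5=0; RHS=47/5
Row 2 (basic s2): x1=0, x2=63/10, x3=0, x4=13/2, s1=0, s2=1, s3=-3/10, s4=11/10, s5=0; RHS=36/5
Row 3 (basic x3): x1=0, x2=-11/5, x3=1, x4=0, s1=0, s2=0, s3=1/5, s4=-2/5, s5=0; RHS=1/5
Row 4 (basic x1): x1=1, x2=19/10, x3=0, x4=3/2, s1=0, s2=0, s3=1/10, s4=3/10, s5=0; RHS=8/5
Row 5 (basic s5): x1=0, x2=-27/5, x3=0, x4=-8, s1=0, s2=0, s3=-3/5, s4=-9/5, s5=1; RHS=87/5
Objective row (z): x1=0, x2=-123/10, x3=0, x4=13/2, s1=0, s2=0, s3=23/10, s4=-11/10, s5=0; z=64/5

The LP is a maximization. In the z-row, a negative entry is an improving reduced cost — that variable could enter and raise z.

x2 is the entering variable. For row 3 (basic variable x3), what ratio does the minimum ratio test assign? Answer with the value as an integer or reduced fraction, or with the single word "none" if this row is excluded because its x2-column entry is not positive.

The x2 entry in row 3 is -11/5 ≤ 0, so this row gives no ratio.

none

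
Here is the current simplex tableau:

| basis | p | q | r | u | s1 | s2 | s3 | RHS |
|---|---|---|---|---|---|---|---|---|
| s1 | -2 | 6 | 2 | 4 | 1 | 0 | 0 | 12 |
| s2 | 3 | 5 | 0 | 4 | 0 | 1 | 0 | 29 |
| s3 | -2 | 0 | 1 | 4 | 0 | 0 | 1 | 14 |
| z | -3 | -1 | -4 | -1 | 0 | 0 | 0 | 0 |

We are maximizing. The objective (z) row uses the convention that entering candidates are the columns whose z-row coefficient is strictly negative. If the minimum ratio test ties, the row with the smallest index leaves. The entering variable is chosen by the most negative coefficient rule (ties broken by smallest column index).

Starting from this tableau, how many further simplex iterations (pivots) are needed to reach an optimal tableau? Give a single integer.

pivot: r in, s1 out → z = 24
pivot: p in, s2 out → z = 275/3
No improving column remains; optimal.

2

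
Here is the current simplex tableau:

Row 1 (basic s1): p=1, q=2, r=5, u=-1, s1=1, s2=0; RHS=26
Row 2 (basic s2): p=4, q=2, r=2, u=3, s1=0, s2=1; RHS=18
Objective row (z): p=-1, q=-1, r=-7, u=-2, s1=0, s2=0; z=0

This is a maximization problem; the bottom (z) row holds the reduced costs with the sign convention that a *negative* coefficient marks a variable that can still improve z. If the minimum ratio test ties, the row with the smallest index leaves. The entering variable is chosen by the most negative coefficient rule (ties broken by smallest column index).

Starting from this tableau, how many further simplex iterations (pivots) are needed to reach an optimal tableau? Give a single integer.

pivot: r in, s1 out → z = 182/5
pivot: u in, s2 out → z = 44
No improving column remains; optimal.

2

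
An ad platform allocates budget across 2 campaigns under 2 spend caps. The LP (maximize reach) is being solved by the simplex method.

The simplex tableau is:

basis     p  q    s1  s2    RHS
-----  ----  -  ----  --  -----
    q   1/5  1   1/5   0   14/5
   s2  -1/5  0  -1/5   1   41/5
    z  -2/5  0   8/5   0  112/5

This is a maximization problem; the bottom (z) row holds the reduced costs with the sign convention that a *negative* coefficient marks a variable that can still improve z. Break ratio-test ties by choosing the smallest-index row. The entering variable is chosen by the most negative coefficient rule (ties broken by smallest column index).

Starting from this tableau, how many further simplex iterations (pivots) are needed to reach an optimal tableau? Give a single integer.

pivot: p in, q out → z = 28
No improving column remains; optimal.

1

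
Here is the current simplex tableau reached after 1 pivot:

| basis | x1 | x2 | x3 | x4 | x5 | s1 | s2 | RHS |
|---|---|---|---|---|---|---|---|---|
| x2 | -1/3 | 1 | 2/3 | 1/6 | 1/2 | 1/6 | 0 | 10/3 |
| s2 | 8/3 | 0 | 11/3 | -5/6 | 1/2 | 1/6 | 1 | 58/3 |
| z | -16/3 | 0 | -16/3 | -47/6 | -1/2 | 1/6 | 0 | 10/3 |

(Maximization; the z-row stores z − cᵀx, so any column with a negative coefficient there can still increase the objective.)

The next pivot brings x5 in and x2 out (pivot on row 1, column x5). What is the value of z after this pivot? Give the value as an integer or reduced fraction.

20/3

Minimum ratio for x5: (10/3)/(1/2) = 20/3.
z changes by −(z-row coeff of x5)·ratio = −(-1/2)·(20/3) = 10/3.
New z = 10/3 + (10/3) = 20/3.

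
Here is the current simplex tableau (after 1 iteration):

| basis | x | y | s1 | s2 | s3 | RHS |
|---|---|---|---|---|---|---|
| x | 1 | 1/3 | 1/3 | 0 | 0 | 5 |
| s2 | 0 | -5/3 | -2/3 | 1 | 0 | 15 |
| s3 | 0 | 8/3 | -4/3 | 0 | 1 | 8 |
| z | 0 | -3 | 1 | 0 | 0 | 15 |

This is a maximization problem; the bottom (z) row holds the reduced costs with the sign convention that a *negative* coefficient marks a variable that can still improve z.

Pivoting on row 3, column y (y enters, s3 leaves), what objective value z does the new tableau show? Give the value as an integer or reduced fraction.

Minimum ratio for y: 8/(8/3) = 3.
z changes by −(z-row coeff of y)·ratio = −(-3)·3 = 9.
New z = 15 + 9 = 24.

24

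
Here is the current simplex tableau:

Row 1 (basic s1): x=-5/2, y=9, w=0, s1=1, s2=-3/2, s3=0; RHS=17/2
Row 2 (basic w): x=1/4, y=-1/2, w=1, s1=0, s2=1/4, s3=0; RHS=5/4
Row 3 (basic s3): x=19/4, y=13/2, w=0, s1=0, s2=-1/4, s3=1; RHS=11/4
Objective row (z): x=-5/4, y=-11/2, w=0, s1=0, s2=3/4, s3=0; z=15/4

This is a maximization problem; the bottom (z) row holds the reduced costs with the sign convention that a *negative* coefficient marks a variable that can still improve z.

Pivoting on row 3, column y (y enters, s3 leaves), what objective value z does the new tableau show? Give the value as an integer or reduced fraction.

79/13

Minimum ratio for y: (11/4)/(13/2) = 11/26.
z changes by −(z-row coeff of y)·ratio = −(-11/2)·(11/26) = 121/52.
New z = 15/4 + (121/52) = 79/13.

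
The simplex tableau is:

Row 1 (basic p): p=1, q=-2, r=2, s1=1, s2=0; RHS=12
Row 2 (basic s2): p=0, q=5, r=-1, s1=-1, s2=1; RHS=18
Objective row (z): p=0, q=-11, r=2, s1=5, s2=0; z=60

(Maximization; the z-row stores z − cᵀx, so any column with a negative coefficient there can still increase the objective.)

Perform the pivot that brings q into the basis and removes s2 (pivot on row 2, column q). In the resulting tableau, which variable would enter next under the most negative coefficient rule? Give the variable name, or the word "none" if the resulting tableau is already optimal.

Pivot element 5. New z-row = old z-row − (-11)·(row 2/5).
Updated z-row coefficients: p: 0, q: 0, r: -1/5, s1: 14/5, s2: 11/5.
The most negative is -1/5 in column r, so r would enter next.

r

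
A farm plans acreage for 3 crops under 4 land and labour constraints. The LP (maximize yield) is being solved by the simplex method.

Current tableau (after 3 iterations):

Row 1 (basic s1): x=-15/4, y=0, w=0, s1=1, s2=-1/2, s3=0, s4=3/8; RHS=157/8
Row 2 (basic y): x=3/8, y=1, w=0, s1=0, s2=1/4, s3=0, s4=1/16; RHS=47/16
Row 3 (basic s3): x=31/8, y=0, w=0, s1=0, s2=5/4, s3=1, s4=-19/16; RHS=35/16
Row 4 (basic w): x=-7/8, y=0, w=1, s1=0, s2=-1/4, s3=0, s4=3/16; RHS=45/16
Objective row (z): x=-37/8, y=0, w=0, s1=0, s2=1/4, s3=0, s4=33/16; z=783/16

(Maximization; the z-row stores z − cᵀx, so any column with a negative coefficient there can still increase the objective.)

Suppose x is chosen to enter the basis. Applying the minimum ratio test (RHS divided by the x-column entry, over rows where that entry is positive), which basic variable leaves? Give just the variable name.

Ratios: row 1 (s1): entry -15/4 ≤ 0, skip; row 2 (y): (47/16)/(3/8) = 47/6; row 3 (s3): (35/16)/(31/8) = 35/62; row 4 (w): entry -7/8 ≤ 0, skip.
Minimum ratio 35/62 is in the s3 row, so s3 leaves.

s3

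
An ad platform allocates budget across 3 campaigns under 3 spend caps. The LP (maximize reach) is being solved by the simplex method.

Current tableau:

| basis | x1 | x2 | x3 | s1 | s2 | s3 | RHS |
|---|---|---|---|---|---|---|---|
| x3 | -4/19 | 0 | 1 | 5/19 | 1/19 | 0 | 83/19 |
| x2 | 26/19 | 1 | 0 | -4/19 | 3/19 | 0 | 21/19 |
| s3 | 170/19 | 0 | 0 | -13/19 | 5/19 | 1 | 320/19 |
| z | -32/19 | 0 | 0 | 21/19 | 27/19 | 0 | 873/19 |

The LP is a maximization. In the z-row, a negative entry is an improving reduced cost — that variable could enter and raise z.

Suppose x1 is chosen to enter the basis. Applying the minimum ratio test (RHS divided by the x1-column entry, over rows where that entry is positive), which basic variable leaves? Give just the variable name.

x2

Ratios: row 1 (x3): entry -4/19 ≤ 0, skip; row 2 (x2): (21/19)/(26/19) = 21/26; row 3 (s3): (320/19)/(170/19) = 32/17.
Minimum ratio 21/26 is in the x2 row, so x2 leaves.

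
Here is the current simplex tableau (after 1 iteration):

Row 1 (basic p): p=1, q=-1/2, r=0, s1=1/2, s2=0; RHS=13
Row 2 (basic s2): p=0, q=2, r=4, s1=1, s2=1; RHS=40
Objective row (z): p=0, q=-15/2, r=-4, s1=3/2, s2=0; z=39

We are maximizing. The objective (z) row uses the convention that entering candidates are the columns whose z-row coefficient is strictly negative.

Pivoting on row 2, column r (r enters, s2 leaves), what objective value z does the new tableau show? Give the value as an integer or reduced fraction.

Minimum ratio for r: 40/4 = 10.
z changes by −(z-row coeff of r)·ratio = −(-4)·10 = 40.
New z = 39 + 40 = 79.

79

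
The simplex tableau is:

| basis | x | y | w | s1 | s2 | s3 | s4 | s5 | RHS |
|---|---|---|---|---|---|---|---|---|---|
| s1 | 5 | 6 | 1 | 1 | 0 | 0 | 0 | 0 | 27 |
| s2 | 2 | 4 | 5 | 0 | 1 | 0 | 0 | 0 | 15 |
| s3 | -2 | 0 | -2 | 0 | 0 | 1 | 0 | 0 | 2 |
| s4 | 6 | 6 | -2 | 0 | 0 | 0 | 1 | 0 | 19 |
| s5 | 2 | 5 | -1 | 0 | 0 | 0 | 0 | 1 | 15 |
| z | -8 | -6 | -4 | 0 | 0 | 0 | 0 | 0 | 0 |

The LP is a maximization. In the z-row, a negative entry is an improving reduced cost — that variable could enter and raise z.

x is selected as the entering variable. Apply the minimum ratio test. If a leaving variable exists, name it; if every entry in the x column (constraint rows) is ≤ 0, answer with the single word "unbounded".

s4

Ratios: row 1 (s1): 27/5 = 27/5; row 2 (s2): 15/2 = 15/2; row 3 (s3): entry -2 ≤ 0, skip; row 4 (s4): 19/6 = 19/6; row 5 (s5): 15/2 = 15/2.
Minimum ratio is in the s4 row, so s4 leaves.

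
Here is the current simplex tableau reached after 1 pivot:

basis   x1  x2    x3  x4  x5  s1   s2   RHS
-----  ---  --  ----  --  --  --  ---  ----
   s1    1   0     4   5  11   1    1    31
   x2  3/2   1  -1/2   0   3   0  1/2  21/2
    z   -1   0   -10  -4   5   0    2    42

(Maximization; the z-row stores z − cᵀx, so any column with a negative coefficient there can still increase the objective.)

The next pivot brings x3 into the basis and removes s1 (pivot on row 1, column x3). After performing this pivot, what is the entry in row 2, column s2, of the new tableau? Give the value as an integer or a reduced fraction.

Pivot element is row 1, column x3: 4.
Normalize row 1: new (row 1, s2) = 1/4 = 1/4.
row 2 ← row 2 − (-1/2)·(new row 1): 1/2 − (-1/2)·(1/4) = 5/8.

5/8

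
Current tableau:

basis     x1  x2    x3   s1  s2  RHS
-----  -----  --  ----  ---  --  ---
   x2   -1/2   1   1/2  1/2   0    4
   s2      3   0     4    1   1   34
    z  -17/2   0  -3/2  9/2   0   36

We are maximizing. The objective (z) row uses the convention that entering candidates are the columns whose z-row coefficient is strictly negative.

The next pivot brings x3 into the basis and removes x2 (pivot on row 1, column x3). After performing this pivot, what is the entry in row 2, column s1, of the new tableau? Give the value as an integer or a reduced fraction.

-3

Pivot element is row 1, column x3: 1/2.
Normalize row 1: new (row 1, s1) = (1/2)/(1/2) = 1.
row 2 ← row 2 − 4·(new row 1): 1 − 4·1 = -3.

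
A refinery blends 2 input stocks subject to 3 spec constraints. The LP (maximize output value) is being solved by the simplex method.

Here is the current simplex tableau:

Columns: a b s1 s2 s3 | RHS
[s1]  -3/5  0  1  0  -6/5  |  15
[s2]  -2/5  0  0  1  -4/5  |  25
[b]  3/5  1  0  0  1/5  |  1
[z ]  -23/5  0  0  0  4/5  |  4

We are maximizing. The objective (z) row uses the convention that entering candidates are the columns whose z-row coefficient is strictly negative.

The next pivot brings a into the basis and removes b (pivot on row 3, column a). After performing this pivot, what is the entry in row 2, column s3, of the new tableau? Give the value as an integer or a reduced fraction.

-2/3

Pivot element is row 3, column a: 3/5.
Normalize row 3: new (row 3, s3) = (1/5)/(3/5) = 1/3.
row 2 ← row 2 − (-2/5)·(new row 3): -4/5 − (-2/5)·(1/3) = -2/3.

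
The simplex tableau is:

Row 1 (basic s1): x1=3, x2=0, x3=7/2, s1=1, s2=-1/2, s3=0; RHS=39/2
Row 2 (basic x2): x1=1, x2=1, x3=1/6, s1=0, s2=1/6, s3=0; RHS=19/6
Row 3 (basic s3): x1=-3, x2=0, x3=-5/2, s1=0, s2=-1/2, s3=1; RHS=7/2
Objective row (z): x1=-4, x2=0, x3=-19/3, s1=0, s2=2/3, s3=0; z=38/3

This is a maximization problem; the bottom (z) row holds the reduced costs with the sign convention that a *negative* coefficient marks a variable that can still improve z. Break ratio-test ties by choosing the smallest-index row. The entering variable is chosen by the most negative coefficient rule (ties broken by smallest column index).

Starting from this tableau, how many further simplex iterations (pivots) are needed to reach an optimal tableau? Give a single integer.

pivot: x3 in, s1 out → z = 1007/21
pivot: s2 in, x2 out → z = 203/4
No improving column remains; optimal.

2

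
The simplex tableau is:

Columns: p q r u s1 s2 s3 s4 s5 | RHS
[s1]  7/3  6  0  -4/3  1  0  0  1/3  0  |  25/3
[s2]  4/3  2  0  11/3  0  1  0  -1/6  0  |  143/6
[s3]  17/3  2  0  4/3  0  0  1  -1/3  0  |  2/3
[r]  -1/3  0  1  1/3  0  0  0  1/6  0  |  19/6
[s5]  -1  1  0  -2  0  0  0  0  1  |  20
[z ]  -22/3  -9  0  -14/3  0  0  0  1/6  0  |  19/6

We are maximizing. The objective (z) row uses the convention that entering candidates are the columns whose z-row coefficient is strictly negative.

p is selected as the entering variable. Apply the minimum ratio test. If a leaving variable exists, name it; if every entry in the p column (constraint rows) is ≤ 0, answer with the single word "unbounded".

s3

Ratios: row 1 (s1): (25/3)/(7/3) = 25/7; row 2 (s2): (143/6)/(4/3) = 143/8; row 3 (s3): (2/3)/(17/3) = 2/17; row 4 (r): entry -1/3 ≤ 0, skip; row 5 (s5): entry -1 ≤ 0, skip.
Minimum ratio is in the s3 row, so s3 leaves.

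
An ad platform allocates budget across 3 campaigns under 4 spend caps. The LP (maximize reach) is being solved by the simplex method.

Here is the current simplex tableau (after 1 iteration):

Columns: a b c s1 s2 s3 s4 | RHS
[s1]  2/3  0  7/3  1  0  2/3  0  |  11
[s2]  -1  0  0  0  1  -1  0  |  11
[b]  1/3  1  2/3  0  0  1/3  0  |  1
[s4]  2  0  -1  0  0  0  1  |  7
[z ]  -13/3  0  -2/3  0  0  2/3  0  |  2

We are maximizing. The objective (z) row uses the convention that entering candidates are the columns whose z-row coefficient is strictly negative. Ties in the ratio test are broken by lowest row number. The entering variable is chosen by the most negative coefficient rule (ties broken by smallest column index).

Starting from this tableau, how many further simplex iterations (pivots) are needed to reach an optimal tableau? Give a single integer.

1

pivot: a in, b out → z = 15
No improving column remains; optimal.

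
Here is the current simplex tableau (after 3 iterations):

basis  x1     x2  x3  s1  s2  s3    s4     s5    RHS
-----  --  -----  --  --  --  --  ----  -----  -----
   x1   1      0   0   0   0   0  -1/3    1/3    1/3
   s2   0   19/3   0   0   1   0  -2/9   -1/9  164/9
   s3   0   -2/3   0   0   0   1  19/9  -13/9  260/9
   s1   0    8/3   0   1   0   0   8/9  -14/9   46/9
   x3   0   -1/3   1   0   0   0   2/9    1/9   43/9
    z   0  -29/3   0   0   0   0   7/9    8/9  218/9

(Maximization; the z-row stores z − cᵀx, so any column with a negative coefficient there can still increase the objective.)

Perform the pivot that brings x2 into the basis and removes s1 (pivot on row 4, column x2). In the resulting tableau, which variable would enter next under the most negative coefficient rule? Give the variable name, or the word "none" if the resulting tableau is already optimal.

s5

Pivot element 8/3. New z-row = old z-row − (-29/3)·(row 4/(8/3)).
Updated z-row coefficients: x1: 0, x2: 0, x3: 0, s1: 29/8, s2: 0, s3: 0, s4: 4, s5: -19/4.
The most negative is -19/4 in column s5, so s5 would enter next.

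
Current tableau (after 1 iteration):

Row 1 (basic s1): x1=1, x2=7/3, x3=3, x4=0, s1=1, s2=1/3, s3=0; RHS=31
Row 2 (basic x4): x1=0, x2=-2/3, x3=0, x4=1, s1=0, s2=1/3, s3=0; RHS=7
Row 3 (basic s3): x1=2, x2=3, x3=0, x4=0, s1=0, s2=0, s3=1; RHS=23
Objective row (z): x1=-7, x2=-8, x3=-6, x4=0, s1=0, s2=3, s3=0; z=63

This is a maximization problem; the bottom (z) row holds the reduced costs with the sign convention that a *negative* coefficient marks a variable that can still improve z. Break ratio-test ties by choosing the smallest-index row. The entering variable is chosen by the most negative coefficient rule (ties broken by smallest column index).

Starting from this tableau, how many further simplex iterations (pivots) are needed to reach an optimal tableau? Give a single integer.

pivot: x2 in, s3 out → z = 373/3
pivot: x3 in, s1 out → z = 1355/9
pivot: x1 in, x2 out → z = 365/2
No improving column remains; optimal.

3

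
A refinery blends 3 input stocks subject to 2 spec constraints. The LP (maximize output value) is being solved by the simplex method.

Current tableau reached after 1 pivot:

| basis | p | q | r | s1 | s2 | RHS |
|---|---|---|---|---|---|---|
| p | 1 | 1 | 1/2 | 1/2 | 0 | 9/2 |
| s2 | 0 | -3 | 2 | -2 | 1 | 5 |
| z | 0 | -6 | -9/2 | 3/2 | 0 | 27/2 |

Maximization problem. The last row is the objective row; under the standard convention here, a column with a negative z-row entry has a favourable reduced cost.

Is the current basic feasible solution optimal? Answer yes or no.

no

Column q has objective-row coefficient -6, which is negative; an improving pivot exists, so not yet optimal.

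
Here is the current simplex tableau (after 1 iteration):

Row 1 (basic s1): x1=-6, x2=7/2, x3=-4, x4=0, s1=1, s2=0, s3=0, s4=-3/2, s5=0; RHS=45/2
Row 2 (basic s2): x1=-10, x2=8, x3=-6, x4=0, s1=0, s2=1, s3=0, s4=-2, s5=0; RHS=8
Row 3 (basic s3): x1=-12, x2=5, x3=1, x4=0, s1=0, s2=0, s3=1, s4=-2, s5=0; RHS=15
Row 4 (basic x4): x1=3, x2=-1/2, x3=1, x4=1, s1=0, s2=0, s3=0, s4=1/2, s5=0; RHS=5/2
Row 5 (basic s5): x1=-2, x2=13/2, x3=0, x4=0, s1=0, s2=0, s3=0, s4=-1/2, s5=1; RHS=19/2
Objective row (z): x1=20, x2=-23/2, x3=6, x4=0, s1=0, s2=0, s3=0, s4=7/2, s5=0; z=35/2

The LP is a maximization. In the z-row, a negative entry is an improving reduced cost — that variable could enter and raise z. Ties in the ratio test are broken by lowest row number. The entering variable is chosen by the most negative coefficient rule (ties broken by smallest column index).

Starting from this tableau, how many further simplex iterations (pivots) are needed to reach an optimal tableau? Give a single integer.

pivot: x2 in, s2 out → z = 29
pivot: x3 in, s5 out → z = 398/13
No improving column remains; optimal.

2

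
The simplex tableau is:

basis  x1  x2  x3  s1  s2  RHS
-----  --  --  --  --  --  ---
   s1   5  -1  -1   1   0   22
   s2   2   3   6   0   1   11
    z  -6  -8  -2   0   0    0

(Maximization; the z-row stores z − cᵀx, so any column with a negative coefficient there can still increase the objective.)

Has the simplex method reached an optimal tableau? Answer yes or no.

Column x1 has objective-row coefficient -6, which is negative; an improving pivot exists, so not yet optimal.

no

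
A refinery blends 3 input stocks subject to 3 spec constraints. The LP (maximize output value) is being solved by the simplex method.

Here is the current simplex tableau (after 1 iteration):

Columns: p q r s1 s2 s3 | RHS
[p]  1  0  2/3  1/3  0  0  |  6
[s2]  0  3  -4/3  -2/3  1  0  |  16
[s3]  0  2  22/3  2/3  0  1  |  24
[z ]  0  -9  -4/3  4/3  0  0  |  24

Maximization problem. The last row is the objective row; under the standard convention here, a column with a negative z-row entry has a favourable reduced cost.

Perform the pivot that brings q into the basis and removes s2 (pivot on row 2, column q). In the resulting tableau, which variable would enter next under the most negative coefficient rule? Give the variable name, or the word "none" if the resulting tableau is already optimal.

Pivot element 3. New z-row = old z-row − (-9)·(row 2/3).
Updated z-row coefficients: p: 0, q: 0, r: -16/3, s1: -2/3, s2: 3, s3: 0.
The most negative is -16/3 in column r, so r would enter next.

r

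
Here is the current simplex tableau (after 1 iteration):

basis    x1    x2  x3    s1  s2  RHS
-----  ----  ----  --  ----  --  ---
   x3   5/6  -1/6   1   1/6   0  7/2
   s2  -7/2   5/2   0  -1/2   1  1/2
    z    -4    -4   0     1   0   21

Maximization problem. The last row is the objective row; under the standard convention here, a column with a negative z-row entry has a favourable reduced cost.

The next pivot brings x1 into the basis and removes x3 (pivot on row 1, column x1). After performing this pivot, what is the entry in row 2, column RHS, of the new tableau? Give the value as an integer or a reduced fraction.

76/5

Pivot element is row 1, column x1: 5/6.
Normalize row 1: new (row 1, RHS) = (7/2)/(5/6) = 21/5.
row 2 ← row 2 − (-7/2)·(new row 1): 1/2 − (-7/2)·(21/5) = 76/5.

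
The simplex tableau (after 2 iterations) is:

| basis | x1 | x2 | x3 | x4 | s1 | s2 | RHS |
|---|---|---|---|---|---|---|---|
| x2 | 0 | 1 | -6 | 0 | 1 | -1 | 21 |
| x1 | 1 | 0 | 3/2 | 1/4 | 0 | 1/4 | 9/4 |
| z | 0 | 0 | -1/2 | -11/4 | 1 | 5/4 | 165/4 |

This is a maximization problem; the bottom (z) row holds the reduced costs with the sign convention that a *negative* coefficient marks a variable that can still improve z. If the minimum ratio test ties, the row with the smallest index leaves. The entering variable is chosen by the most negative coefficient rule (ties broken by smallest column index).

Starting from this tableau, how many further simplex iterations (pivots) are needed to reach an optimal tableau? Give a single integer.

1

pivot: x4 in, x1 out → z = 66
No improving column remains; optimal.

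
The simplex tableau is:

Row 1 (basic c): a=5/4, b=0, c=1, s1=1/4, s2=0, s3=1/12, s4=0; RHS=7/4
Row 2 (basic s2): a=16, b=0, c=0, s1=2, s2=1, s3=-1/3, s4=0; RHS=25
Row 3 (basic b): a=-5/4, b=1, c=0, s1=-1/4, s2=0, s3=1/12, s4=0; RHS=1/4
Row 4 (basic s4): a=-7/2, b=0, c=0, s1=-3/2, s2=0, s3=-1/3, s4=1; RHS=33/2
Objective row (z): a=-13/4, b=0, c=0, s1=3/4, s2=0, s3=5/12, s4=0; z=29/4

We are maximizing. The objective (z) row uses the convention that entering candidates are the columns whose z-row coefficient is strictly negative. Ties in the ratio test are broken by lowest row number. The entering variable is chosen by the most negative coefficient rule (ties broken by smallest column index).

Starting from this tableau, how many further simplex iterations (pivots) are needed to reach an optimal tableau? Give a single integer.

pivot: a in, c out → z = 59/5
No improving column remains; optimal.

1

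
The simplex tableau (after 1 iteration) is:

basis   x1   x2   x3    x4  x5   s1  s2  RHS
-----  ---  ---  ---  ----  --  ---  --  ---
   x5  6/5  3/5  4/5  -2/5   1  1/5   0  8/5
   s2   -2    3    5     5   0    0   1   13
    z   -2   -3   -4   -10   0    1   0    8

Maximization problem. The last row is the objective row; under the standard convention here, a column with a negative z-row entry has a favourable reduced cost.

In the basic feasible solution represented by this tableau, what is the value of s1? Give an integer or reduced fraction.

s1 is nonbasic (not in the basis column), so its value in the current BFS is 0.

0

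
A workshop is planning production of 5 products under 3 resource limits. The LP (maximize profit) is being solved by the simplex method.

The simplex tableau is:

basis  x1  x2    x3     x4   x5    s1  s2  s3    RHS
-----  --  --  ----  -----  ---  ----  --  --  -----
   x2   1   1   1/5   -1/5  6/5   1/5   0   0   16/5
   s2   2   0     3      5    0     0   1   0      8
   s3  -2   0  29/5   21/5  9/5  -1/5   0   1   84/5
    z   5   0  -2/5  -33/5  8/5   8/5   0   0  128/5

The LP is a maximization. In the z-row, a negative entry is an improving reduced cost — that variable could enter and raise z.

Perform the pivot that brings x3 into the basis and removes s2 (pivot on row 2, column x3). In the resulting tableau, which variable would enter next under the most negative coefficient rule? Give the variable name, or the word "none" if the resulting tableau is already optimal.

x4

Pivot element 3. New z-row = old z-row − (-2/5)·(row 2/3).
Updated z-row coefficients: x1: 79/15, x2: 0, x3: 0, x4: -89/15, x5: 8/5, s1: 8/5, s2: 2/15, s3: 0.
The most negative is -89/15 in column x4, so x4 would enter next.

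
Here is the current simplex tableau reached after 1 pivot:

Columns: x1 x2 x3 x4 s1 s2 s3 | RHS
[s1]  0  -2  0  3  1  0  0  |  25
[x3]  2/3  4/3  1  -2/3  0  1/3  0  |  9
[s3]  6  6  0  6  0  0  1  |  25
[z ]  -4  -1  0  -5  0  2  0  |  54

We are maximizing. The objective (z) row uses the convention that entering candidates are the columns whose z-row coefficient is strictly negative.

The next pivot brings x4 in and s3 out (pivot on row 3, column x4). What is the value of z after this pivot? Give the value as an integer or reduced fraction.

Minimum ratio for x4: 25/6 = 25/6.
z changes by −(z-row coeff of x4)·ratio = −(-5)·(25/6) = 125/6.
New z = 54 + (125/6) = 449/6.

449/6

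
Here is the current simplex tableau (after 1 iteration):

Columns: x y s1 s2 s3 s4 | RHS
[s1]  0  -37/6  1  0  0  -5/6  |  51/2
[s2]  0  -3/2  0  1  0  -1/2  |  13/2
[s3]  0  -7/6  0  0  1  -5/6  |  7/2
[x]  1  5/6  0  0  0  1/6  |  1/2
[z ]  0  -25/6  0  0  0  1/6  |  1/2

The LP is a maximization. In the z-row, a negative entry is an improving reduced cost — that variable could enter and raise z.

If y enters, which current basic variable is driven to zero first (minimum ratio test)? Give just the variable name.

x

Ratios: row 1 (s1): entry -37/6 ≤ 0, skip; row 2 (s2): entry -3/2 ≤ 0, skip; row 3 (s3): entry -7/6 ≤ 0, skip; row 4 (x): (1/2)/(5/6) = 3/5.
Minimum ratio 3/5 is in the x row, so x leaves.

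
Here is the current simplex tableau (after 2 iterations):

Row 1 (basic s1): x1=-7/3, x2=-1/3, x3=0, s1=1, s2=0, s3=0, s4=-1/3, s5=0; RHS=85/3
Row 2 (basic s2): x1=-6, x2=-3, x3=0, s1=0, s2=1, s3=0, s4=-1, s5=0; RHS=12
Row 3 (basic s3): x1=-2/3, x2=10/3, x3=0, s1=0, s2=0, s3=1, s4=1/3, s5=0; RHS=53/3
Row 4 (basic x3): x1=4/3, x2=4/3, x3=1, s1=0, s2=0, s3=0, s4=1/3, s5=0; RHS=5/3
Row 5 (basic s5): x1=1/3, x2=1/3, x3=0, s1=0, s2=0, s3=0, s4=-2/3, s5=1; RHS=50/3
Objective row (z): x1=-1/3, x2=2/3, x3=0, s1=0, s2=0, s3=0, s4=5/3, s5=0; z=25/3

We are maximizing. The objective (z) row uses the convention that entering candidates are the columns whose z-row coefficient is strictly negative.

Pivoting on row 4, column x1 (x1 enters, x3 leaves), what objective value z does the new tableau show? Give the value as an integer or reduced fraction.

35/4

Minimum ratio for x1: (5/3)/(4/3) = 5/4.
z changes by −(z-row coeff of x1)·ratio = −(-1/3)·(5/4) = 5/12.
New z = 25/3 + (5/12) = 35/4.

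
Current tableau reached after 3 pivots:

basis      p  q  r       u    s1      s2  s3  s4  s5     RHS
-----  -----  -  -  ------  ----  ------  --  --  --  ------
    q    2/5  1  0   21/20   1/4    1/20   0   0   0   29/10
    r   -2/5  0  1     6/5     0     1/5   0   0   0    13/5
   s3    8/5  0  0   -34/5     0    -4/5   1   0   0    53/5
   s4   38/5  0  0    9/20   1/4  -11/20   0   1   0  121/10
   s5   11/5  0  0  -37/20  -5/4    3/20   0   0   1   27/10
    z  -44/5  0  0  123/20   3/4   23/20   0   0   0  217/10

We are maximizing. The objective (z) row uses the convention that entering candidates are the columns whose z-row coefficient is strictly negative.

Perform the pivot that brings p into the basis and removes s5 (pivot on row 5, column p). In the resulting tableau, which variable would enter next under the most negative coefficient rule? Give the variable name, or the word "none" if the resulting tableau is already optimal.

s1

Pivot element 11/5. New z-row = old z-row − (-44/5)·(row 5/(11/5)).
Updated z-row coefficients: p: 0, q: 0, r: 0, u: -5/4, s1: -17/4, s2: 7/4, s3: 0, s4: 0, s5: 4.
The most negative is -17/4 in column s1, so s1 would enter next.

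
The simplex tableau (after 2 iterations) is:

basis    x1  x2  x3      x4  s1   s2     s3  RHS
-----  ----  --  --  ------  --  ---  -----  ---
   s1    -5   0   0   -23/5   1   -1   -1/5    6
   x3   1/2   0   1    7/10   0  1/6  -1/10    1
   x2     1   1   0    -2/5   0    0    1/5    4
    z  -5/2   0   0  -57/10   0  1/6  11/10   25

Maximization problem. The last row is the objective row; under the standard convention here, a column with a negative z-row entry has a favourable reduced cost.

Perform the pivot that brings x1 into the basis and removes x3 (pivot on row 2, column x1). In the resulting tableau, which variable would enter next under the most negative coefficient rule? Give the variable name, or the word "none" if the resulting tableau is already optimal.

Pivot element 1/2. New z-row = old z-row − (-5/2)·(row 2/(1/2)).
Updated z-row coefficients: x1: 0, x2: 0, x3: 5, x4: -11/5, s1: 0, s2: 1, s3: 3/5.
The most negative is -11/5 in column x4, so x4 would enter next.

x4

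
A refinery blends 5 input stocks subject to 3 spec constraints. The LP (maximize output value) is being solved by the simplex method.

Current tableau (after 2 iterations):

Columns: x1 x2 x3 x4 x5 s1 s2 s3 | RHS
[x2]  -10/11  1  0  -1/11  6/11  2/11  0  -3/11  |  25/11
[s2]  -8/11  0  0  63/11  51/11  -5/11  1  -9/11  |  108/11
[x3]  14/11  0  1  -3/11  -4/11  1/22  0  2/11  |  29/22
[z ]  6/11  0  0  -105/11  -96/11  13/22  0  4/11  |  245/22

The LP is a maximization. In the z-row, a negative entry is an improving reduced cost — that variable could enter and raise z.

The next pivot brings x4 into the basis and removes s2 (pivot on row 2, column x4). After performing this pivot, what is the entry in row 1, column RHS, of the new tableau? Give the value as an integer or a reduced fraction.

17/7

Pivot element is row 2, column x4: 63/11.
Normalize row 2: new (row 2, RHS) = (108/11)/(63/11) = 12/7.
row 1 ← row 1 − (-1/11)·(new row 2): 25/11 − (-1/11)·(12/7) = 17/7.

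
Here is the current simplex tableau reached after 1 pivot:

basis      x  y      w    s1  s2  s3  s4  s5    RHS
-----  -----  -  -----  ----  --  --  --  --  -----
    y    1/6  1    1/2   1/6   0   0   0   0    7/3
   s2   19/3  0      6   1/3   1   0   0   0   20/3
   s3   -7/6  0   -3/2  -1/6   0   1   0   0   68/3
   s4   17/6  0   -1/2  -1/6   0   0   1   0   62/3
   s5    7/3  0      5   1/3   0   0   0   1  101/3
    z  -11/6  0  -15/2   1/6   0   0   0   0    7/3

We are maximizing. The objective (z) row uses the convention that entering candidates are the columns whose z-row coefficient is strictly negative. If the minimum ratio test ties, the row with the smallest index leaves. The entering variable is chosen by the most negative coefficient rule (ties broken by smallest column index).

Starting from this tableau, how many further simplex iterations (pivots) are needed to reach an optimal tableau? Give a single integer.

pivot: w in, s2 out → z = 32/3
No improving column remains; optimal.

1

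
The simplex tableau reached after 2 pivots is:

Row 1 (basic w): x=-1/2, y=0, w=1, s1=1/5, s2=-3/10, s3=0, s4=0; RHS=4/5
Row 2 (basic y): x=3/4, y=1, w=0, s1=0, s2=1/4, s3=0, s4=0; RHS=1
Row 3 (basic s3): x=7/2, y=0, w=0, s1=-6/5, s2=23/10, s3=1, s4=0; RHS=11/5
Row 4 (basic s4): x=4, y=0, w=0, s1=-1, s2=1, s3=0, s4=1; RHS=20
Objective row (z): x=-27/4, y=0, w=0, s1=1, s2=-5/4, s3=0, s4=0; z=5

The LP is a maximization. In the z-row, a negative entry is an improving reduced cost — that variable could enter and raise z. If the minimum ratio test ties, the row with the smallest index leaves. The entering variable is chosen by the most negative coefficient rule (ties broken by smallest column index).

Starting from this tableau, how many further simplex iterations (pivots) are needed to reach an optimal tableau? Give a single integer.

2

pivot: x in, s3 out → z = 647/70
pivot: s1 in, y out → z = 215/18
No improving column remains; optimal.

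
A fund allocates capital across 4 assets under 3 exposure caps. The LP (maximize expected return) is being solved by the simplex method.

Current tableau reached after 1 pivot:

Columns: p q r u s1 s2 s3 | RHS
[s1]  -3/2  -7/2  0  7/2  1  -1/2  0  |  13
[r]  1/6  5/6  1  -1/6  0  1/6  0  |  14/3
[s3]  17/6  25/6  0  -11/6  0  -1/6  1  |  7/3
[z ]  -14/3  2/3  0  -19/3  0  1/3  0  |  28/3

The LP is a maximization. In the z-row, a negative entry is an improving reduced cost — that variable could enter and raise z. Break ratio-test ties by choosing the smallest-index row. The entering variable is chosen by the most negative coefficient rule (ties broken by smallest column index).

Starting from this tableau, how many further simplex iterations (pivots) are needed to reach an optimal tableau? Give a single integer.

pivot: u in, s1 out → z = 230/7
pivot: p in, s3 out → z = 2830/43
pivot: s2 in, r out → z = 129
No improving column remains; optimal.

3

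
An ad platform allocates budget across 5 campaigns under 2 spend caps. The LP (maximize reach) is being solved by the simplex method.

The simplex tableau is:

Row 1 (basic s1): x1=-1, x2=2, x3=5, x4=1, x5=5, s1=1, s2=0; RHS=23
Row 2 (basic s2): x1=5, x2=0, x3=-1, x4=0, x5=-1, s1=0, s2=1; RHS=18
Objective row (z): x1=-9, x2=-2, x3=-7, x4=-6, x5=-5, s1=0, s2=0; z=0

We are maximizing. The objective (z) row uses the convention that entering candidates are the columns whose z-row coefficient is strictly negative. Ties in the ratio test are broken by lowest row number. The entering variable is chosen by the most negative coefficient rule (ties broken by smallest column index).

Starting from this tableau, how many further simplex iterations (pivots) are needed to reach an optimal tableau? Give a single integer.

3

pivot: x1 in, s2 out → z = 162/5
pivot: x3 in, s1 out → z = 487/6
pivot: x4 in, x3 out → z = 192
No improving column remains; optimal.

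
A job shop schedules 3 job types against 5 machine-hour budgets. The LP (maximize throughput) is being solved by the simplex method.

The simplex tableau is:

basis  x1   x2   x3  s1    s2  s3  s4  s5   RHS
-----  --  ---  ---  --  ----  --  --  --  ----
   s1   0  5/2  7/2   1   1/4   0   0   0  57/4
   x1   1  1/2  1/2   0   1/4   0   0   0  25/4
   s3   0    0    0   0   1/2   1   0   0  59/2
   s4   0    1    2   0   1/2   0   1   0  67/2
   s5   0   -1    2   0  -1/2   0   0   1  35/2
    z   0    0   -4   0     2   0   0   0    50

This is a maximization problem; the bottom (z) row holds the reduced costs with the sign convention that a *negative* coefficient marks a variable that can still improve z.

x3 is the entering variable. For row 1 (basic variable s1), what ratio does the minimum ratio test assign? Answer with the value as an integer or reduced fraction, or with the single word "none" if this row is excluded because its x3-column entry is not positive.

Ratio = RHS / (x3 entry) = (57/4) / (7/2) = 57/14.

57/14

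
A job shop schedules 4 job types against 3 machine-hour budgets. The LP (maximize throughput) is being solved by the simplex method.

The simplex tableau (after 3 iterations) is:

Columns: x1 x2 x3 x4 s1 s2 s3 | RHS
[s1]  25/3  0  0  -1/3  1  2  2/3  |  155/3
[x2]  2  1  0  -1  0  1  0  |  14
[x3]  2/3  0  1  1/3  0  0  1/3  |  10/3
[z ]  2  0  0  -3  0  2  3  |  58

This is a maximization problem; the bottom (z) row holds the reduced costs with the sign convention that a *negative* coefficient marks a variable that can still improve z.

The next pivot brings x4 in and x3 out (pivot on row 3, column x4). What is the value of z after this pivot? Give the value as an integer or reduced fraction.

88

Minimum ratio for x4: (10/3)/(1/3) = 10.
z changes by −(z-row coeff of x4)·ratio = −(-3)·10 = 30.
New z = 58 + 30 = 88.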